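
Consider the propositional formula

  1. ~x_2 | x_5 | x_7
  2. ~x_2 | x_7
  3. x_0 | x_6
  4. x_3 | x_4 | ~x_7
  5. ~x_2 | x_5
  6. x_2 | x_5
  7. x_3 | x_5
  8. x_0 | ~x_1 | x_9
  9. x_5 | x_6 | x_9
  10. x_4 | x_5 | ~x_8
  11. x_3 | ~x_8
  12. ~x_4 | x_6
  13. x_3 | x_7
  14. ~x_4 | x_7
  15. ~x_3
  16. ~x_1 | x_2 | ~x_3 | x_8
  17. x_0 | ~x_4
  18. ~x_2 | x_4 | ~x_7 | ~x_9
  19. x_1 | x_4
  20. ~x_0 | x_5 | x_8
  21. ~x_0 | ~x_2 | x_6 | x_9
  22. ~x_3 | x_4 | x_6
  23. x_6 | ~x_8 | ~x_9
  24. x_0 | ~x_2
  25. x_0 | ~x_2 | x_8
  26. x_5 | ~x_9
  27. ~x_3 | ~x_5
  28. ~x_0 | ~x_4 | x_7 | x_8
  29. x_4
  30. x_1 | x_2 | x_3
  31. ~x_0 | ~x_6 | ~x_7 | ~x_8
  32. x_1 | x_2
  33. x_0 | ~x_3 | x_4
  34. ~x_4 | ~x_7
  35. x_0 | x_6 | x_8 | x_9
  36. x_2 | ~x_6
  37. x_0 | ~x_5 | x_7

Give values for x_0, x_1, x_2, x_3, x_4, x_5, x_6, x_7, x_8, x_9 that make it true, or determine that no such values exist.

The formula is unsatisfiable.

Case x_4 = True:
  (~x_4 | x_6) forces x_6 = True.
  (~x_4 | x_7) forces x_7 = True.
  Clause (~x_4 | ~x_7) is falsified — contradiction.
Case x_4 = False:
  Clause (x_4) is falsified — contradiction.
Both cases fail, so the formula is unsatisfiable.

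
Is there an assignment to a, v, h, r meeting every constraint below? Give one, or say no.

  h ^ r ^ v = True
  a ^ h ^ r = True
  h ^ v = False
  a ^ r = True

a: False, v: False, h: False, r: True

h ^ r ^ v = F ^ T ^ F = True ✓
a ^ h ^ r = F ^ F ^ T = True ✓
h ^ v = F ^ F = False ✓
a ^ r = F ^ T = True ✓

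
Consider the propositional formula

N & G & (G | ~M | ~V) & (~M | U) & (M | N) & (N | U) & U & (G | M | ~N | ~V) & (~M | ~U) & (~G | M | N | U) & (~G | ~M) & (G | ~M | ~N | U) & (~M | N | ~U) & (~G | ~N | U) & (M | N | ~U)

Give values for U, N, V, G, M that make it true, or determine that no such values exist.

U = True, N = True, V = False, G = True, M = False

Unit clause (N) forces N = True.
Unit clause (G) forces G = True.
Unit clause (U) forces U = True.
In (~M | ~U) only ~M is left, so M = False.
Set V = False.
All clauses satisfied.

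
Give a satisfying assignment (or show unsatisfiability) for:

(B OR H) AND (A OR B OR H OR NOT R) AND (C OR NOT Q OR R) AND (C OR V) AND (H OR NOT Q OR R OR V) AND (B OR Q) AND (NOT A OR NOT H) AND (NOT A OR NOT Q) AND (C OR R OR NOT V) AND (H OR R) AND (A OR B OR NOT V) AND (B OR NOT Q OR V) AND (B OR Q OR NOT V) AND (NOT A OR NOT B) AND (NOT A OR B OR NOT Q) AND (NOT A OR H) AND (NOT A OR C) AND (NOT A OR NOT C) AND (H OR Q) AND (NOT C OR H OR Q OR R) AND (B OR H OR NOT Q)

Q=T; V=T; H=F; C=F; R=T; B=T; A=F

Set Q = True.
  then (NOT A OR NOT Q) forces A = False.
Set V = True.
  then (A OR B OR NOT V) forces B = True.
Set H = False.
  then (H OR R) forces R = True.
Set C = False.
All clauses satisfied.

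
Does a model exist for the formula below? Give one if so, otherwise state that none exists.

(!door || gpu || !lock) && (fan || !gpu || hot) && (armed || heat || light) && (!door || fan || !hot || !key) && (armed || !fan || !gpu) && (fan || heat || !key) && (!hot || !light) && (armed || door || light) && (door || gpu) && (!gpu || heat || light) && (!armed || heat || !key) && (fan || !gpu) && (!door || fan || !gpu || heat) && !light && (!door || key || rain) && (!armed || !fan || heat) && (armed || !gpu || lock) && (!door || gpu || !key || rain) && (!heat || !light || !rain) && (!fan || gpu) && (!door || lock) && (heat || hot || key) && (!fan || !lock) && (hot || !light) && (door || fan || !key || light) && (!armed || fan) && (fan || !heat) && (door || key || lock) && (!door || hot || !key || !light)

lock = False, armed = True, heat = True, door = False, fan = True, key = True, gpu = True, hot = False, rain = False, light = False

Unit clause (!light) forces light = False.
Try lock = True:
  (!fan || !lock) forces fan = False.
  (fan || !gpu) forces gpu = False.
  (!door || gpu || !lock) forces door = False.
  clause (door || gpu) is falsified — backtrack.
So lock = False.
  then (!door || lock) forces door = False.
  then (door || key || lock) forces key = True.
  then (armed || door || light) forces armed = True.
  then (door || gpu) forces gpu = True.
  then (!gpu || heat || light) forces heat = True.
  then (fan || !gpu) forces fan = True.
Set hot = False.
Set rain = False.
All clauses satisfied.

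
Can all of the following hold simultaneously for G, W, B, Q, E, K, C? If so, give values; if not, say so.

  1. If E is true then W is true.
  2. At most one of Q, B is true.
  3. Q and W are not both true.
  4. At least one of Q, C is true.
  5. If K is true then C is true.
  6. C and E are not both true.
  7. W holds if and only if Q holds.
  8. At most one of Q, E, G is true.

G: True, W: False, B: False, Q: False, E: False, K: False, C: True

  (1) E=F ⇒ W: vacuous ✓
  (2) {Q, B}: 0 true — at most one ✓
  (3) Q=F, W=F — not both ✓
  (4) {Q, C}: 1 true — at least one ✓
  (5) K=F ⇒ C: vacuous ✓
  (6) C=T, E=F — not both ✓
  (7) W=F, Q=F — same ✓
  (8) {Q, E, G}: 1 true — at most one ✓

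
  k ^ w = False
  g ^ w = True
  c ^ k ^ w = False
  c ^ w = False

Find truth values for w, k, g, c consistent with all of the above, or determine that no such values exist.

w: False, k: False, g: True, c: False

k ^ w = F ^ F = False ✓
g ^ w = T ^ F = True ✓
c ^ k ^ w = F ^ F ^ F = False ✓
c ^ w = F ^ F = False ✓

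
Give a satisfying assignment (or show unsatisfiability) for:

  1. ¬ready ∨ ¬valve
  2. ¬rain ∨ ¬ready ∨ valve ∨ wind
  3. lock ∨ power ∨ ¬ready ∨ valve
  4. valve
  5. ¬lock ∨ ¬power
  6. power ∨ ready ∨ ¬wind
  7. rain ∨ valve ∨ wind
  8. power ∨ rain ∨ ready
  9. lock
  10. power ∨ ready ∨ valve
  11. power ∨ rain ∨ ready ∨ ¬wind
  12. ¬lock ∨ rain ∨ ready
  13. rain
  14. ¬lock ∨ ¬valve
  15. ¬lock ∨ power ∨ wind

Unsatisfiable

Case lock = True:
  (valve) forces valve = True.
  Clause (¬lock ∨ ¬valve) is falsified — contradiction.
Case lock = False:
  Clause (lock) is falsified — contradiction.
Both cases fail, so the formula is unsatisfiable.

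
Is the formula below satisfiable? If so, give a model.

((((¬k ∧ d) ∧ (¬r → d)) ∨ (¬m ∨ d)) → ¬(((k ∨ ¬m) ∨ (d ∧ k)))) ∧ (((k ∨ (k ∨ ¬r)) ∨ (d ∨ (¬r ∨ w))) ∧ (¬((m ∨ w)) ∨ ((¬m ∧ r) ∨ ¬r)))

d = True, k = False, w = False, m = True, r = False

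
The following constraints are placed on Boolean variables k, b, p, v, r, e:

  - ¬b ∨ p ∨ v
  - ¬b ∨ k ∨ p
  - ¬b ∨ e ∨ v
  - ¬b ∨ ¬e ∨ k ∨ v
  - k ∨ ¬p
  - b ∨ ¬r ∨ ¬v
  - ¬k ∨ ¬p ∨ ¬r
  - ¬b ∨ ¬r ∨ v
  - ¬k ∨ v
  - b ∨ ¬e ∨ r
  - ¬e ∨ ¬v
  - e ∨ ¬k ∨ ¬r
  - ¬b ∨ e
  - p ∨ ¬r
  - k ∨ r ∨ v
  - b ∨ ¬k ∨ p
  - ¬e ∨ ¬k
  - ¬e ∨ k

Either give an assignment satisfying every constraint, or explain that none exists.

k = True; b = False; p = True; v = True; r = False; e = False

Set k = True.
  then (¬k ∨ v) forces v = True.
  then (¬e ∨ ¬v) forces e = False.
  then (e ∨ ¬k ∨ ¬r) forces r = False.
  then (¬b ∨ e) forces b = False.
  then (b ∨ ¬k ∨ p) forces p = True.
All clauses satisfied.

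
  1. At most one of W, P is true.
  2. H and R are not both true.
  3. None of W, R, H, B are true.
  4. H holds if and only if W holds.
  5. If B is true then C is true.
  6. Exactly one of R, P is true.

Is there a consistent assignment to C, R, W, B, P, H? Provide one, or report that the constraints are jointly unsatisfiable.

C: False, R: False, W: False, B: False, P: True, H: False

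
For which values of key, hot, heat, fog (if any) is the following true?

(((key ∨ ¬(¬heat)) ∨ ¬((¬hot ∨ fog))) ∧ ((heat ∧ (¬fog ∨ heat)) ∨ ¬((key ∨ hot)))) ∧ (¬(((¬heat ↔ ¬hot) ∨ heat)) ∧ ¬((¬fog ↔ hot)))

UNSATISFIABLE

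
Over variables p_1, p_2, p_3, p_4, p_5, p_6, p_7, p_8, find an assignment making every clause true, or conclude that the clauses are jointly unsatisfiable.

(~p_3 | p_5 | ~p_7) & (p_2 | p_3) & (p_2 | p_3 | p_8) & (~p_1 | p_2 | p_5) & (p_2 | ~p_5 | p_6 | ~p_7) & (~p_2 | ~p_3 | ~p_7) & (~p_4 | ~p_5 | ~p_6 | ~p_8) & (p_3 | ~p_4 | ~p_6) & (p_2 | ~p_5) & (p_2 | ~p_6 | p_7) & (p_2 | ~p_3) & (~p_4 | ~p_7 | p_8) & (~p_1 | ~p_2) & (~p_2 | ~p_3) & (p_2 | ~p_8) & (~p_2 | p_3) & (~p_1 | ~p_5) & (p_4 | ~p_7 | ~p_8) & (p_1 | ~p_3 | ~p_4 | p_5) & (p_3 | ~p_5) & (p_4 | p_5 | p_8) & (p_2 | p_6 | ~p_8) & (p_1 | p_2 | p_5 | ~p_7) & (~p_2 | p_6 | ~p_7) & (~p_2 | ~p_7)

No satisfying assignment exists.

Case p_3 = True:
  (p_2 | ~p_3) forces p_2 = True.
  Clause (~p_2 | ~p_3) is falsified — contradiction.
Case p_3 = False:
  (p_2 | p_3) forces p_2 = True.
  Clause (~p_2 | p_3) is falsified — contradiction.
Both cases fail, so the formula is unsatisfiable.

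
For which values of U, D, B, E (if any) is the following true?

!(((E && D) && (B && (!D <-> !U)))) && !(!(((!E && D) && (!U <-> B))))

U = True; D = True; B = False; E = False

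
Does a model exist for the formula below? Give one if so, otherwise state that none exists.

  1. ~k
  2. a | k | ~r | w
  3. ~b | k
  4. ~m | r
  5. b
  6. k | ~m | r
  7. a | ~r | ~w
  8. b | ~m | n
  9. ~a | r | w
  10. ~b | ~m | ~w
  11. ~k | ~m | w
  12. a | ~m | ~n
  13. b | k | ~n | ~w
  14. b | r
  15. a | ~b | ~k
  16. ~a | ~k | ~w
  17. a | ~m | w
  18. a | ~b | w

Case k = True:
  Clause (~k) is falsified — contradiction.
Case k = False:
  (~b | k) forces b = False.
  Clause (b) is falsified — contradiction.
Both cases fail, so the formula is unsatisfiable.

UNSATISFIABLE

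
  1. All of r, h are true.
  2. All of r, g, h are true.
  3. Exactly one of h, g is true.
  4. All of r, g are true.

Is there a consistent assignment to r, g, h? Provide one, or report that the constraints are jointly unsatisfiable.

Unsatisfiable

Case r = True:
  (1) forces h = True.
  (2) forces g = True.
  Constraint (3) is violated (h=T, g=T) — contradiction.
Case r = False:
  Constraint (1) is violated (r=F) — contradiction.
Both cases fail — unsatisfiable.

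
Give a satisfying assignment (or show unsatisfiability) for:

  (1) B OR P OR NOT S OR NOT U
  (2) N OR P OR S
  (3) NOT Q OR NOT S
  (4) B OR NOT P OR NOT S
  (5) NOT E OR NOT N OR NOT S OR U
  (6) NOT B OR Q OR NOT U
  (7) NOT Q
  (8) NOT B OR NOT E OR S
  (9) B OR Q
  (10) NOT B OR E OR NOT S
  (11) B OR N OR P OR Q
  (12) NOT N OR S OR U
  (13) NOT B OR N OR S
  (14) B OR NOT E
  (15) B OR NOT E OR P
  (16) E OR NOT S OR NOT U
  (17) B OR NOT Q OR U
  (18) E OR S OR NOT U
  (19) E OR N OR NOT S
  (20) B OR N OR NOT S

Unit clause (NOT Q) forces Q = False.
In (B OR Q) only B is left, so B = True.
In (NOT B OR Q OR NOT U) only NOT U is left, so U = False.
Set P = False.
Set S = True.
  then (NOT B OR E OR NOT S) forces E = True.
  then (NOT E OR NOT N OR NOT S OR U) forces N = False.
All clauses satisfied.

B=T, P=F, S=T, Q=F, U=F, E=T, N=F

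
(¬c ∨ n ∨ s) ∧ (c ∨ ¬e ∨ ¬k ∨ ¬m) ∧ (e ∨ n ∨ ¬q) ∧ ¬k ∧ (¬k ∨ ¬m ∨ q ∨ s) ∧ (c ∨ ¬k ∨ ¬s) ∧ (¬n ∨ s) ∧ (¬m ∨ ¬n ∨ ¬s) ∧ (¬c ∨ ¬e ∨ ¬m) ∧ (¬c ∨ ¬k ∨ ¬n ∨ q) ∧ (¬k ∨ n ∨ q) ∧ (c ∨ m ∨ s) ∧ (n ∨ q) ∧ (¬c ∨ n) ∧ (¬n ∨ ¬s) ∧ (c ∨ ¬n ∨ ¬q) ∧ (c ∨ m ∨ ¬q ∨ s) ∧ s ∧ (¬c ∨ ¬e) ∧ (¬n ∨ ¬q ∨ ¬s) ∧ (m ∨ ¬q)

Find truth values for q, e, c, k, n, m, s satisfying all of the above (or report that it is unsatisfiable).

Unit clause (¬k) forces k = False.
Unit clause (s) forces s = True.
In (¬n ∨ ¬s) only ¬n is left, so n = False.
In (n ∨ q) only q is left, so q = True.
In (¬c ∨ n) only ¬c is left, so c = False.
In (m ∨ ¬q) only m is left, so m = True.
In (e ∨ n ∨ ¬q) only e is left, so e = True.
All clauses satisfied.

q = True; e = True; c = False; k = False; n = False; m = True; s = True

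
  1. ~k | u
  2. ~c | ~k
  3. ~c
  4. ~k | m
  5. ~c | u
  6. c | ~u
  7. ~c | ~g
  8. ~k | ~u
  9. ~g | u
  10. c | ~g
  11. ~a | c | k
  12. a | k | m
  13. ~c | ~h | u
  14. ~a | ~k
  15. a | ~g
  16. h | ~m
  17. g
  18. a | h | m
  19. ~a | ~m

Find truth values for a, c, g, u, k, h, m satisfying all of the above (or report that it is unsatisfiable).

Case g = True:
  (~c) forces c = False.
  Clause (c | ~g) is falsified — contradiction.
Case g = False:
  Clause (g) is falsified — contradiction.
Both cases fail, so the formula is unsatisfiable.

UNSATISFIABLE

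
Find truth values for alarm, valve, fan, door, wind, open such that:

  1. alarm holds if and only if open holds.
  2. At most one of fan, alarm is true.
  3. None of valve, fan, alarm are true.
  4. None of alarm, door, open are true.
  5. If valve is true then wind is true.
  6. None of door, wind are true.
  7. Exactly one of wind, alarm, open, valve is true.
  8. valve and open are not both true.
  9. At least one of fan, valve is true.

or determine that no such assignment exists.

Case valve = True:
  Constraint (3) is violated (valve=T) — contradiction.
Case valve = False:
  (3) forces fan = False.
  Constraint (9) is violated (fan=F, valve=F) — contradiction.
Both cases fail — unsatisfiable.

Unsatisfiable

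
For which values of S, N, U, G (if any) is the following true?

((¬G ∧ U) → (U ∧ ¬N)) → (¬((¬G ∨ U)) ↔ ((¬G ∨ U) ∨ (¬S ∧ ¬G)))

S=F, N=T, U=T, G=F

  ((¬G ∧ U) → (U ∧ ¬N)) → (¬((¬G ∨ U)) ↔ ((¬G ∨ U) ∨ (¬S ∧ ¬G))) = True
    (¬G ∧ U) → (U ∧ ¬N) = False
      ¬G ∧ U = True
        ¬G = True
      U ∧ ¬N = False
        ¬N = False
    ¬((¬G ∨ U)) ↔ ((¬G ∨ U) ∨ (¬S ∧ ¬G)) = False
      ¬((¬G ∨ U)) = False
        ¬G ∨ U = True
          ¬G = True
      (¬G ∨ U) ∨ (¬S ∧ ¬G) = True
        ¬G ∨ U = True
          ¬G = True
        ¬S ∧ ¬G = True
          ¬S = True
          ¬G = True
The formula evaluates to True.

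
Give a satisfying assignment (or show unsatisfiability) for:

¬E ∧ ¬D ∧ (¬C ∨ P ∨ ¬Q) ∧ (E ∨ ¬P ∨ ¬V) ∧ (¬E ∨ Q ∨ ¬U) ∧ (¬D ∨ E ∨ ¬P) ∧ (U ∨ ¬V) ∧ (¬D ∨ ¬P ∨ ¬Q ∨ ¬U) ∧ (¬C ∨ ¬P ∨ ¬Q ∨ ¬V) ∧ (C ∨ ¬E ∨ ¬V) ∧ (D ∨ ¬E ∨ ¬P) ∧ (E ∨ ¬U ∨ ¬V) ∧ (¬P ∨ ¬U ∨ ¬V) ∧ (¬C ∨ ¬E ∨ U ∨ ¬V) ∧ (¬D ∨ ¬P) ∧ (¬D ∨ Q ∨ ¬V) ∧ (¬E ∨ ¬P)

Unit clause (¬E) forces E = False.
Unit clause (¬D) forces D = False.
Set V = False.
Set Q = False.
Set C = True.
Set U = True.
Set P = False.
All clauses satisfied.

V=F, Q=F, C=T, U=T, P=F, D=F, E=F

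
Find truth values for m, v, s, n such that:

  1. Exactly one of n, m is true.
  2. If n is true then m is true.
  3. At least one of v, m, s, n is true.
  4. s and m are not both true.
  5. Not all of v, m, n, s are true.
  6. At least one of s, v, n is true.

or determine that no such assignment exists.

m = True, v = True, s = False, n = False

  (1) {n, m}: 1 true — exactly one ✓
  (2) n=F ⇒ m: vacuous ✓
  (3) {v, m, s, n}: 2 true — at least one ✓
  (4) s=F, m=T — not both ✓
  (5) {v, m, n, s}: 2/4 true — not all ✓
  (6) {s, v, n}: 1 true — at least one ✓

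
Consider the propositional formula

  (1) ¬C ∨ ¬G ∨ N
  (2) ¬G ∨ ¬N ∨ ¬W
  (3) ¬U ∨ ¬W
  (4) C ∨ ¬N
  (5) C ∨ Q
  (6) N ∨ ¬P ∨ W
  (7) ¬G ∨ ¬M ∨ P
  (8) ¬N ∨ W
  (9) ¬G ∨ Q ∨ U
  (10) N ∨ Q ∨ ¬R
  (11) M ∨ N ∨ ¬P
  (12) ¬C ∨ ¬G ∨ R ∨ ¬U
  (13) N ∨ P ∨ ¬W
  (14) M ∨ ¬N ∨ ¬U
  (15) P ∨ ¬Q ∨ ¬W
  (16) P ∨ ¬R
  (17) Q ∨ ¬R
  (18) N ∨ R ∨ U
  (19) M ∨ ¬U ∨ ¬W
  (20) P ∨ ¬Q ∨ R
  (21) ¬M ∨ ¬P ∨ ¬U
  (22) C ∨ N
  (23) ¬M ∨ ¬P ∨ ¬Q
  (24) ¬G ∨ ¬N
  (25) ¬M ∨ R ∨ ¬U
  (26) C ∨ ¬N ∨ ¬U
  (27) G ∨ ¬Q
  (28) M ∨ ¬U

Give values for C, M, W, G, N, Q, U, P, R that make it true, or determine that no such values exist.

C: True; M: True; W: True; G: False; N: True; Q: False; U: False; P: True; R: False

Set C = True.
Set M = True.
Set W = True.
  then (¬U ∨ ¬W) forces U = False.
Set G = False.
  then (G ∨ ¬Q) forces Q = False.
  then (Q ∨ ¬R) forces R = False.
  then (N ∨ R ∨ U) forces N = True.
Set P = True.
All clauses satisfied.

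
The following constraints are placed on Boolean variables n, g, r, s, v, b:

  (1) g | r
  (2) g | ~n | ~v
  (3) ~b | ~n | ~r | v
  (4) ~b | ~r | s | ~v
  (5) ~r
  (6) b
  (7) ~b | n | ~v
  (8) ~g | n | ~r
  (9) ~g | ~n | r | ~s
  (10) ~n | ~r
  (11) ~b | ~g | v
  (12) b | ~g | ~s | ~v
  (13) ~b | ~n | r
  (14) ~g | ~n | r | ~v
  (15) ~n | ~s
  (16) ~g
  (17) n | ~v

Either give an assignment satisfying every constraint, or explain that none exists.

Case g = True:
  Clause (~g) is falsified — contradiction.
Case g = False:
  (g | r) forces r = True.
  Clause (~r) is falsified — contradiction.
Both cases fail, so the formula is unsatisfiable.

Unsatisfiable — no assignment works.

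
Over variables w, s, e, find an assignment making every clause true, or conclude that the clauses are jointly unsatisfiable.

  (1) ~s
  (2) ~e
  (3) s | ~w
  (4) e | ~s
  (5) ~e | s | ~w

w=F; s=F; e=F

Unit clause (~s) forces s = False.
Unit clause (~e) forces e = False.
In (s | ~w) only ~w is left, so w = False.
All clauses satisfied.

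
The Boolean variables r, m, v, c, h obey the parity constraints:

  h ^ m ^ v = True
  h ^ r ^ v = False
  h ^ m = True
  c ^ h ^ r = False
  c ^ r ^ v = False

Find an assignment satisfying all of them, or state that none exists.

r = False, m = True, v = False, c = False, h = False

h ^ m ^ v = F ^ T ^ F = True ✓
h ^ r ^ v = F ^ F ^ F = False ✓
h ^ m = F ^ T = True ✓
c ^ h ^ r = F ^ F ^ F = False ✓
c ^ r ^ v = F ^ F ^ F = False ✓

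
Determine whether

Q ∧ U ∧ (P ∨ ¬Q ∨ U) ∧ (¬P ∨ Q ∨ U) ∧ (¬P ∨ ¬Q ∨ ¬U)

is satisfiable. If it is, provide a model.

U=T, Q=T, P=F

Unit clause (Q) forces Q = True.
Unit clause (U) forces U = True.
In (¬P ∨ ¬Q ∨ ¬U) only ¬P is left, so P = False.
Check each clause:
  (Q): Q holds.
  (U): U holds.
  (P ∨ ¬Q ∨ U): U holds.
  (¬P ∨ Q ∨ U): ¬P holds.
  (¬P ∨ ¬Q ∨ ¬U): ¬P holds.
All clauses satisfied.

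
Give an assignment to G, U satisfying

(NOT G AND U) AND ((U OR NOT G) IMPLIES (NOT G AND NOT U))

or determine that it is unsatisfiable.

Unsatisfiable

Case U = True: the conjunct (U OR NOT G) IMPLIES (NOT G AND NOT U) becomes (True OR NOT G) IMPLIES (NOT G AND False) = False.
Case U = False: the conjunct U is False.
Both cases fail — unsatisfiable.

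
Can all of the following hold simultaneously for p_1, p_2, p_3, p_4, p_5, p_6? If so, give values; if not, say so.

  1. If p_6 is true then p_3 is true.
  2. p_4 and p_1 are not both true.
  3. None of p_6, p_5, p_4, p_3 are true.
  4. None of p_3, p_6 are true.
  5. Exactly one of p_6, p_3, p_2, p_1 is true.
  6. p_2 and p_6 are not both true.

p_1: True, p_2: False, p_3: False, p_4: False, p_5: False, p_6: False

  (1) p_6=F ⇒ p_3: vacuous ✓
  (2) p_4=F, p_1=T — not both ✓
  (3) {p_6, p_5, p_4, p_3}: 0 true — none ✓
  (4) {p_3, p_6}: 0 true — none ✓
  (5) {p_6, p_3, p_2, p_1}: 1 true — exactly one ✓
  (6) p_2=F, p_6=F — not both ✓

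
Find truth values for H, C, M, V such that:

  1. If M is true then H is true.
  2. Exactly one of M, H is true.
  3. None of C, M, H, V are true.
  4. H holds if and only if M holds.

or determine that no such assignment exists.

No satisfying assignment exists.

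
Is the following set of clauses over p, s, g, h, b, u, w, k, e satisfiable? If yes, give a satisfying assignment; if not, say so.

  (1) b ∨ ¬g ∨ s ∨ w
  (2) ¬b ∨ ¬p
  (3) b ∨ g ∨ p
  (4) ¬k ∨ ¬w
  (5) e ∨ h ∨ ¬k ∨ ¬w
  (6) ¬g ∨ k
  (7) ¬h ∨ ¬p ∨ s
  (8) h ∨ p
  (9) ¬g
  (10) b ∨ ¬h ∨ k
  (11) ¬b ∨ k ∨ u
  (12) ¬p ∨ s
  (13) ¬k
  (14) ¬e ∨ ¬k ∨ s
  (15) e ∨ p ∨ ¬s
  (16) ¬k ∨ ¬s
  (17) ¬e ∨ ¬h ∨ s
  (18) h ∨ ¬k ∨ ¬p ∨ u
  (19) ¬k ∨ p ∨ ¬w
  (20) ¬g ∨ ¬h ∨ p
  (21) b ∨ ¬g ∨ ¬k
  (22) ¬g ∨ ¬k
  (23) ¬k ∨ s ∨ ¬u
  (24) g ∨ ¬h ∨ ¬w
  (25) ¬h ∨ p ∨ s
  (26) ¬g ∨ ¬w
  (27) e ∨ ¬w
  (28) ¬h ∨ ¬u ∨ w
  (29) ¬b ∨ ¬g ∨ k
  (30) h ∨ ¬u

Unit clause (¬g) forces g = False.
Unit clause (¬k) forces k = False.
Try p = False:
  (b ∨ g ∨ p) forces b = True.
  (h ∨ p) forces h = True.
  (¬b ∨ k ∨ u) forces u = True.
  (g ∨ ¬h ∨ ¬w) forces w = False.
  clause (¬h ∨ ¬u ∨ w) is falsified — backtrack.
So p = True.
  then (¬b ∨ ¬p) forces b = False.
  then (b ∨ ¬h ∨ k) forces h = False.
  then (¬p ∨ s) forces s = True.
  then (h ∨ ¬u) forces u = False.
Set w = False.
Set e = False.
All clauses satisfied.

p = True, s = True, g = False, h = False, b = False, u = False, w = False, k = False, e = False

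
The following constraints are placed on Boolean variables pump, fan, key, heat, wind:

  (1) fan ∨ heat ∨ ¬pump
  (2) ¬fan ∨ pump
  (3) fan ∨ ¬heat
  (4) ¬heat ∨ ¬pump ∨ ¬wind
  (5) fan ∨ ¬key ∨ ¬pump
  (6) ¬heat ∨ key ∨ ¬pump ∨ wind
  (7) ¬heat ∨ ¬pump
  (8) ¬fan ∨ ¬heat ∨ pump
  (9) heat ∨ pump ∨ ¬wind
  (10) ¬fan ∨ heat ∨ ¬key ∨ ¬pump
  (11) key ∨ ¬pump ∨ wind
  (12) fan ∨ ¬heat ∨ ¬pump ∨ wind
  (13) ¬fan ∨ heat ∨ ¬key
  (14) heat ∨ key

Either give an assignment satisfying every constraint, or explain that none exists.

pump = False; fan = False; key = True; heat = False; wind = False

Set pump = False.
  then (¬fan ∨ pump) forces fan = False.
  then (fan ∨ ¬heat) forces heat = False.
  then (heat ∨ pump ∨ ¬wind) forces wind = False.
  then (heat ∨ key) forces key = True.
All clauses satisfied.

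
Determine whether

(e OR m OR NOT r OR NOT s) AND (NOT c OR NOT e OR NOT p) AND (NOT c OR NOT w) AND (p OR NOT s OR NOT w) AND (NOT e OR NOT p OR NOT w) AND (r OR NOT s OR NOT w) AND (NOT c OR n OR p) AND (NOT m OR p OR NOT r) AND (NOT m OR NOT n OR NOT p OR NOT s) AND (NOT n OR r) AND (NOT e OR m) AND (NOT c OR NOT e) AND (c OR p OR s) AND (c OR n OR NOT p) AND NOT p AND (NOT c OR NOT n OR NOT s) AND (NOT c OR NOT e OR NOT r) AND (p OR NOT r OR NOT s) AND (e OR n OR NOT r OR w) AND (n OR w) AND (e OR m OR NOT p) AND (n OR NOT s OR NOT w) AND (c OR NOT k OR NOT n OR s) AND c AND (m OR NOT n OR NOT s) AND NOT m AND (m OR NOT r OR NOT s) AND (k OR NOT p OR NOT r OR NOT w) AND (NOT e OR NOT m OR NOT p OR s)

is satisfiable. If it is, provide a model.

Unit clause (NOT p) forces p = False.
Unit clause (c) forces c = True.
Unit clause (NOT m) forces m = False.
In (NOT c OR NOT w) only NOT w is left, so w = False.
In (NOT c OR n OR p) only n is left, so n = True.
In (NOT n OR r) only r is left, so r = True.
In (NOT e OR m) only NOT e is left, so e = False.
In (NOT c OR NOT n OR NOT s) only NOT s is left, so s = False.
Set k = False.
All clauses satisfied.

w=F, n=T, r=T, m=F, e=F, k=F, s=F, p=F, c=T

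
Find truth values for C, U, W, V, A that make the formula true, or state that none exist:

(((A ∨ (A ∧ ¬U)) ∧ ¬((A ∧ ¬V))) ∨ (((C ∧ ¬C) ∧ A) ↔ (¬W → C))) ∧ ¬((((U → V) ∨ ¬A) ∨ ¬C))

Case C = True: the formula simplifies to ((A ∨ (A ∧ ¬U)) ∧ ¬((A ∧ ¬V))) ∧ ¬(((U → V) ∨ ¬A)).
  A = True: simplifies to ¬(¬V) ∧ ¬((U → V)).
    V = True: the conjunct ¬((U → V)) becomes ¬((U → True)) = False.
    V = False: the conjunct ¬(¬V) becomes ¬(¬False) = False.
  A = False: the conjunct A ∨ (A ∧ ¬U) becomes False ∨ (False ∧ ¬U) = False.
Case C = False: the conjunct ¬((((U → V) ∨ ¬A) ∨ ¬C)) becomes ¬((((U → V) ∨ ¬A) ∨ True)) = False.
Both cases fail — unsatisfiable.

The formula is unsatisfiable.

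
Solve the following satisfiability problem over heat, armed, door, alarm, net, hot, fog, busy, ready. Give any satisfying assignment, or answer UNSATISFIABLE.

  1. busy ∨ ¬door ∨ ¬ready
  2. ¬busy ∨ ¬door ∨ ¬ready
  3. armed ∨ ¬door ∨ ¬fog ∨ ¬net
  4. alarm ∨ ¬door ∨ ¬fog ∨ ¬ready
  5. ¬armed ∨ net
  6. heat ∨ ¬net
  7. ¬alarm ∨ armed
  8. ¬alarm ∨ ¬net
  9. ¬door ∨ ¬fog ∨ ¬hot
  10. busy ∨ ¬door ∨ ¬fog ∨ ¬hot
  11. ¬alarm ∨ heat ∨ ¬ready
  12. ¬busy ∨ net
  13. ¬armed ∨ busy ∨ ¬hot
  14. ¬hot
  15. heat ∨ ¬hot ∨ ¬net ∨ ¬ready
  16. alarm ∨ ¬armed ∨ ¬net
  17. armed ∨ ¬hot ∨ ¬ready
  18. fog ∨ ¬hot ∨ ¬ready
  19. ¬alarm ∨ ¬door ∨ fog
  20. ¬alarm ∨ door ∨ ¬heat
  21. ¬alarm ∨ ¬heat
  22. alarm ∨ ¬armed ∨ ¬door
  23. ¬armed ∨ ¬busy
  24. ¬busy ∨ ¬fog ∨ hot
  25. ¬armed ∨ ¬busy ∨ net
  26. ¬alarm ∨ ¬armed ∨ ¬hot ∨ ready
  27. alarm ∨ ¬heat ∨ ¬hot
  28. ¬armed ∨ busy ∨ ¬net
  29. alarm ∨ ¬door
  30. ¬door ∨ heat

heat = True, armed = False, door = False, alarm = False, net = True, hot = False, fog = False, busy = True, ready = True

Unit clause (¬hot) forces hot = False.
Set heat = True.
  then (¬alarm ∨ ¬heat) forces alarm = False.
  then (alarm ∨ ¬door) forces door = False.
Set armed = False.
Set net = True.
Set fog = False.
Set busy = True.
Set ready = True.
All clauses satisfied.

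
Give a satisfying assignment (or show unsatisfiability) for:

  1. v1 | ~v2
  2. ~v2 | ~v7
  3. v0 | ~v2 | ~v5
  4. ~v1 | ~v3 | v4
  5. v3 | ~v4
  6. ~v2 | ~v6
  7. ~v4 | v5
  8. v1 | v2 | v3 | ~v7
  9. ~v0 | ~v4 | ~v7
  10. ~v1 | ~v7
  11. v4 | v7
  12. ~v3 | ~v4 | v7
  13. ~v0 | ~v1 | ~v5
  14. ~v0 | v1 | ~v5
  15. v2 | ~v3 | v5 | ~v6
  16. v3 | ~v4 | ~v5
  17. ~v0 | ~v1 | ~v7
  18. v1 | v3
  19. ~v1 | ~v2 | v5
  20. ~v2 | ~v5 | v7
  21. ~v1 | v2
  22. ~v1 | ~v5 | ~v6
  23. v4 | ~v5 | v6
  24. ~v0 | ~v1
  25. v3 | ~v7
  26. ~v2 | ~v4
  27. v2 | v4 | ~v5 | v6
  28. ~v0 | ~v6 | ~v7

v0: False, v1: False, v2: False, v3: True, v4: True, v5: True, v6: False, v7: True

Set v0 = False.
Try v1 = True:
  (~v1 | ~v7) forces v7 = False.
  (v4 | v7) forces v4 = True.
  (v3 | ~v4) forces v3 = True.
  clause (~v3 | ~v4 | v7) is falsified — backtrack.
So v1 = False.
  then (v1 | ~v2) forces v2 = False.
  then (v1 | v3) forces v3 = True.
Set v4 = True.
  then (~v4 | v5) forces v5 = True.
  then (~v3 | ~v4 | v7) forces v7 = True.
Set v6 = False.
All clauses satisfied.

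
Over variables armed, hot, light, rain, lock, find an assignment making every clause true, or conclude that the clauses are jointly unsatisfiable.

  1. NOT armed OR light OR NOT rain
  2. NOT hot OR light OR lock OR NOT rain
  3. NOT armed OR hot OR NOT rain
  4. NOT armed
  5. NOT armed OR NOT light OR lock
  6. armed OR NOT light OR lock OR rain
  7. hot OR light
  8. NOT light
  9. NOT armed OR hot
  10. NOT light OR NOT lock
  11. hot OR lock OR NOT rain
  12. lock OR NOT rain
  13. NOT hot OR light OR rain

Unit clause (NOT armed) forces armed = False.
Unit clause (NOT light) forces light = False.
In (hot OR light) only hot is left, so hot = True.
In (NOT hot OR light OR rain) only rain is left, so rain = True.
In (NOT hot OR light OR lock OR NOT rain) only lock is left, so lock = True.
All clauses satisfied.

armed = False, hot = True, light = False, rain = True, lock = True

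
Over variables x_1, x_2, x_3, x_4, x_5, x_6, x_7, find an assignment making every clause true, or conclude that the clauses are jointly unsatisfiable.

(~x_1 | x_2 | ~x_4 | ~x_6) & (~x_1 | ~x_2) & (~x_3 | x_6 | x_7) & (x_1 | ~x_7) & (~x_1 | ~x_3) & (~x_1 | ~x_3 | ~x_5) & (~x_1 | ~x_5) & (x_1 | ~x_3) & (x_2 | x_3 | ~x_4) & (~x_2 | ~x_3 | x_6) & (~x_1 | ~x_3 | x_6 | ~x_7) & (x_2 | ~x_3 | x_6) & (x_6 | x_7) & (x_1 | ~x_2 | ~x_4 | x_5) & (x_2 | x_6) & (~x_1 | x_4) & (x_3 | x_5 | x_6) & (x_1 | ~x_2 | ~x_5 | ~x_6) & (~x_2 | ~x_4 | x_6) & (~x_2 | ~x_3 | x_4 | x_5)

Try x_1 = True:
  (~x_1 | ~x_2) forces x_2 = False.
  (~x_1 | ~x_3) forces x_3 = False.
  (~x_1 | ~x_5) forces x_5 = False.
  (x_2 | x_3 | ~x_4) forces x_4 = False.
  clause (~x_1 | x_4) is falsified — backtrack.
So x_1 = False.
  then (x_1 | ~x_7) forces x_7 = False.
  then (x_1 | ~x_3) forces x_3 = False.
  then (x_6 | x_7) forces x_6 = True.
Set x_2 = True.
  then (x_1 | ~x_2 | ~x_5 | ~x_6) forces x_5 = False.
  then (x_1 | ~x_2 | ~x_4 | x_5) forces x_4 = False.
All clauses satisfied.

x_1=F; x_2=T; x_3=F; x_4=F; x_5=F; x_6=T; x_7=F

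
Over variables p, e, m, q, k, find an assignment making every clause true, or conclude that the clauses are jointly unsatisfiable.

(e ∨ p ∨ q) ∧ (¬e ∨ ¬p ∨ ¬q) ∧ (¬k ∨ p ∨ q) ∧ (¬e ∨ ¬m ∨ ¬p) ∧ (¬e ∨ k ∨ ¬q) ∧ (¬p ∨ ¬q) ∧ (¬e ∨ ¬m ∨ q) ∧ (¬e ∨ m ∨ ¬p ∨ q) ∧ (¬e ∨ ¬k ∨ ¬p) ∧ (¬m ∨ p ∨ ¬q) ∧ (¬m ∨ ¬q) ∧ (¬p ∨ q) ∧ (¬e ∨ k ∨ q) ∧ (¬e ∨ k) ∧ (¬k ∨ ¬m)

Try p = True:
  (¬p ∨ ¬q) forces q = False.
  clause (¬p ∨ q) is falsified — backtrack.
So p = False.
Set e = False.
  then (e ∨ p ∨ q) forces q = True.
  then (¬m ∨ p ∨ ¬q) forces m = False.
Set k = True.
All clauses satisfied.

p=F; e=F; m=F; q=T; k=T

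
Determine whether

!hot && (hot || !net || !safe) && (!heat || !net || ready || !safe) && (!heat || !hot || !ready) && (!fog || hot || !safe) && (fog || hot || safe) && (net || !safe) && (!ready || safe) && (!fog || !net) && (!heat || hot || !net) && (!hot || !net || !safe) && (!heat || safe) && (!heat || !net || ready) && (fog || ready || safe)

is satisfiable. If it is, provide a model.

fog: True, heat: False, ready: False, hot: False, net: False, safe: False

Unit clause (!hot) forces hot = False.
Set fog = True.
  then (!fog || hot || !safe) forces safe = False.
  then (!ready || safe) forces ready = False.
  then (!fog || !net) forces net = False.
  then (!heat || safe) forces heat = False.
All clauses satisfied.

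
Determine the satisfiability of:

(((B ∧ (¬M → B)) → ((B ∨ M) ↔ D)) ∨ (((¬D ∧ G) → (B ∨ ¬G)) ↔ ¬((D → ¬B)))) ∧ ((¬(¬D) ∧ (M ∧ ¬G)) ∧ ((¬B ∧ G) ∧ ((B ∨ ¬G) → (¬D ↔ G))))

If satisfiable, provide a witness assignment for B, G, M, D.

Case G = True: the conjunct ¬G is False.
Case G = False: the conjunct G is False.
Both cases fail — unsatisfiable.

The formula is unsatisfiable.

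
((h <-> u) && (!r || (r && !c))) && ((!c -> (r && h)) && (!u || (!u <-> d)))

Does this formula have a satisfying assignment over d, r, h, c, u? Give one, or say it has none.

d = False, r = False, h = False, c = True, u = False

  (h <-> u) && (!r || (r && !c)) = True
    h <-> u = True
    !r || (r && !c) = True
      !r = True
      r && !c = False
        !c = False
  (!c -> (r && h)) && (!u || (!u <-> d)) = True
    !c -> (r && h) = True
      !c = False
      r && h = False
    !u || (!u <-> d) = True
      !u = True
      !u <-> d = False
        !u = True
Both conjuncts True, so the formula holds.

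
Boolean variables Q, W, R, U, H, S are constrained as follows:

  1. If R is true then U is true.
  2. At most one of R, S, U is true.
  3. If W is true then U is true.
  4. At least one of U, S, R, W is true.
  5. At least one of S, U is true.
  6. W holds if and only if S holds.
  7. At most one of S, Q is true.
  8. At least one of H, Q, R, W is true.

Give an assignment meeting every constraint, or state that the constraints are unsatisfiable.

Q: False, W: False, R: False, U: True, H: True, S: False

  (1) R=F ⇒ U: vacuous ✓
  (2) {R, S, U}: 1 true — at most one ✓
  (3) W=F ⇒ U: vacuous ✓
  (4) {U, S, R, W}: 1 true — at least one ✓
  (5) {S, U}: 1 true — at least one ✓
  (6) W=F, S=F — same ✓
  (7) {S, Q}: 0 true — at most one ✓
  (8) {H, Q, R, W}: 1 true — at least one ✓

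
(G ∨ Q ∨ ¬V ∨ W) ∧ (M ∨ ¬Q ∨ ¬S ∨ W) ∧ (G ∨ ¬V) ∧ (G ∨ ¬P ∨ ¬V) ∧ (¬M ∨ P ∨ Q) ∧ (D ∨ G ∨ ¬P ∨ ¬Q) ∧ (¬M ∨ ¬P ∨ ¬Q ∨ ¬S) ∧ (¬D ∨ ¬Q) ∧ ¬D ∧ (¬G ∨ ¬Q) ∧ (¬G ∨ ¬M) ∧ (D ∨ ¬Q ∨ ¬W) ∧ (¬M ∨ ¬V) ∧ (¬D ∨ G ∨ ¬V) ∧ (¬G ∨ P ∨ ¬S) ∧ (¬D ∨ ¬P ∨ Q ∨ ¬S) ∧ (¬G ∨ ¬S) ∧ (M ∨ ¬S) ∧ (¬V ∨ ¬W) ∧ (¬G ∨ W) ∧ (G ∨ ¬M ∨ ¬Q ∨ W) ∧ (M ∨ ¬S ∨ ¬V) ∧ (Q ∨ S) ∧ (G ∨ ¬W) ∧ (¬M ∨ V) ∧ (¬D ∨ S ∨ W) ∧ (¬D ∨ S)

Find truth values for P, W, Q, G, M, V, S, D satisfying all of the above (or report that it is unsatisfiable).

P: False, W: False, Q: True, G: False, M: False, V: False, S: False, D: False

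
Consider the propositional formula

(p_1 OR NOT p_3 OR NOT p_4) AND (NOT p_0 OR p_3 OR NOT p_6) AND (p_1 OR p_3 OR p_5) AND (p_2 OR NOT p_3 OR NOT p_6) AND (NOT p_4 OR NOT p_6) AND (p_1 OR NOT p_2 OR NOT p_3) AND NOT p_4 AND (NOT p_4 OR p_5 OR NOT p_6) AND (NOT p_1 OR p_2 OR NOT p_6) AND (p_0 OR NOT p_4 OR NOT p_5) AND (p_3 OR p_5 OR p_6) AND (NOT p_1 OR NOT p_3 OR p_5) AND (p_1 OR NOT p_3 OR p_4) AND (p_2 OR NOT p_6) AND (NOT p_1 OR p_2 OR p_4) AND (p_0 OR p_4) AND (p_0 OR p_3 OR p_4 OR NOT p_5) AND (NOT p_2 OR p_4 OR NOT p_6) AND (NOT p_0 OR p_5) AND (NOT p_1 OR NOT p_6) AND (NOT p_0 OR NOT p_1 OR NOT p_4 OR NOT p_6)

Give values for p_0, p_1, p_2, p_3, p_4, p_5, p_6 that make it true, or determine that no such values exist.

Unit clause (NOT p_4) forces p_4 = False.
In (p_0 OR p_4) only p_0 is left, so p_0 = True.
In (NOT p_0 OR p_5) only p_5 is left, so p_5 = True.
Set p_1 = False.
  then (p_1 OR NOT p_3 OR p_4) forces p_3 = False.
  then (NOT p_0 OR p_3 OR NOT p_6) forces p_6 = False.
Set p_2 = True.
All clauses satisfied.

p_0 = True, p_1 = False, p_2 = True, p_3 = False, p_4 = False, p_5 = True, p_6 = False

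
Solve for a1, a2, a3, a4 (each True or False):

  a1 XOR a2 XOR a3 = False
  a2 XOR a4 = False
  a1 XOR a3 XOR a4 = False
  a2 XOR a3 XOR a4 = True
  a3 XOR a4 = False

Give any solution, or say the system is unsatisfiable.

a1=F, a2=T, a3=T, a4=T

a1 XOR a2 XOR a3 = F XOR T XOR T = False ✓
a2 XOR a4 = T XOR T = False ✓
a1 XOR a3 XOR a4 = F XOR T XOR T = False ✓
a2 XOR a3 XOR a4 = T XOR T XOR T = True ✓
a3 XOR a4 = T XOR T = False ✓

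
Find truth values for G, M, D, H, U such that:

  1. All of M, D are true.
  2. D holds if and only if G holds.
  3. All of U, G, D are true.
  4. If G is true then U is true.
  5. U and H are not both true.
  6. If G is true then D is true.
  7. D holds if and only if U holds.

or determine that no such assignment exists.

G = True, M = True, D = True, H = False, U = True

  (1) {M, D}: all 2 true ✓
  (2) D=T, G=T — same ✓
  (3) {U, G, D}: all 3 true ✓
  (4) G=T ⇒ U: T ✓
  (5) U=T, H=F — not both ✓
  (6) G=T ⇒ D: T ✓
  (7) D=T, U=T — same ✓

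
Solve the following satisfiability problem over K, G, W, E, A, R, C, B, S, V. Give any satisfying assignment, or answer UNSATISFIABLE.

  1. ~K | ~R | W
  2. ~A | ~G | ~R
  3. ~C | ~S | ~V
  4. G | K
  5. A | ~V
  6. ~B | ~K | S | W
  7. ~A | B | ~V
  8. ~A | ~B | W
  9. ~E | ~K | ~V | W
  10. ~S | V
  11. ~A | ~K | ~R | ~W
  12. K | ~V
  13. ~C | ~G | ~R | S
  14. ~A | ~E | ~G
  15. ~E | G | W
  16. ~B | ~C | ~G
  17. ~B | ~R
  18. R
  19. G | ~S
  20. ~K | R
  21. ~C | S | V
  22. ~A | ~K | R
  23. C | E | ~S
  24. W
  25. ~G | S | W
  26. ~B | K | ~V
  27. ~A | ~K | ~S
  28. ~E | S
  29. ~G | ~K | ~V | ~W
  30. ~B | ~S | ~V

K = False, G = True, W = True, E = False, A = False, R = True, C = False, B = False, S = False, V = False

Unit clause (R) forces R = True.
Unit clause (W) forces W = True.
In (~B | ~R) only ~B is left, so B = False.
Set K = False.
  then (G | K) forces G = True.
  then (K | ~V) forces V = False.
  then (~A | ~G | ~R) forces A = False.
  then (~S | V) forces S = False.
  then (~C | ~G | ~R | S) forces C = False.
  then (~E | S) forces E = False.
All clauses satisfied.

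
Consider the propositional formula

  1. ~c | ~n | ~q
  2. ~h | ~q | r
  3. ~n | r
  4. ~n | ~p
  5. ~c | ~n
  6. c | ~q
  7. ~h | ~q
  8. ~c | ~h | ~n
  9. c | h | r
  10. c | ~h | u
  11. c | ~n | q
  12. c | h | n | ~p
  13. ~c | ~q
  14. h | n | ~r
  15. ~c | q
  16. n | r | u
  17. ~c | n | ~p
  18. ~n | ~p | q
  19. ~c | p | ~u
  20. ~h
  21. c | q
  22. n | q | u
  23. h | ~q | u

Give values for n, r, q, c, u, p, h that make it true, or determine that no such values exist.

Case q = True:
  (c | ~q) forces c = True.
  Clause (~c | ~q) is falsified — contradiction.
Case q = False:
  (~c | q) forces c = False.
  Clause (c | q) is falsified — contradiction.
Both cases fail, so the formula is unsatisfiable.

Unsatisfiable — no assignment works.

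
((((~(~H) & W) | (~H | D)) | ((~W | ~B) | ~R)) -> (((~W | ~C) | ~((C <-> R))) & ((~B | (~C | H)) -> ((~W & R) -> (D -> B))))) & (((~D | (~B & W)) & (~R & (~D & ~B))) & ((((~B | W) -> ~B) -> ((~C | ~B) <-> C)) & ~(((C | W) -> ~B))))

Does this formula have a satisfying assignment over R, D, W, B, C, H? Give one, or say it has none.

Case B = True: the conjunct ~B is False.
Case B = False: the conjunct ~(((C | W) -> ~B)) becomes ~(((C | W) -> True)) = False.
Both cases fail — unsatisfiable.

Unsatisfiable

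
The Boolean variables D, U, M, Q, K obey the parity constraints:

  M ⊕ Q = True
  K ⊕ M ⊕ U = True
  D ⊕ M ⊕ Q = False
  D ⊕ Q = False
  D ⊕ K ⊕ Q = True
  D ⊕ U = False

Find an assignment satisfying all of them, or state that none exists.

Unsatisfiable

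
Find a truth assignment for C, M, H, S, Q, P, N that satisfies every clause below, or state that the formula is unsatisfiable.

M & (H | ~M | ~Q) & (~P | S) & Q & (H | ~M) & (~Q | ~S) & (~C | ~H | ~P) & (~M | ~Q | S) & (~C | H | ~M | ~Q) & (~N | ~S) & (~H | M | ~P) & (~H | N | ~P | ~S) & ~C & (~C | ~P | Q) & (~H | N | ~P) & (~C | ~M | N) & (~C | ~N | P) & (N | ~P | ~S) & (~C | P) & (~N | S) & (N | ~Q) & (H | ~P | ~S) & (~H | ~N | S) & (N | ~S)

Case M = True:
  (Q) forces Q = True.
  (H | ~M | ~Q) forces H = True.
  (~Q | ~S) forces S = False.
  Clause (~M | ~Q | S) is falsified — contradiction.
Case M = False:
  Clause (M) is falsified — contradiction.
Both cases fail, so the formula is unsatisfiable.

UNSATISFIABLE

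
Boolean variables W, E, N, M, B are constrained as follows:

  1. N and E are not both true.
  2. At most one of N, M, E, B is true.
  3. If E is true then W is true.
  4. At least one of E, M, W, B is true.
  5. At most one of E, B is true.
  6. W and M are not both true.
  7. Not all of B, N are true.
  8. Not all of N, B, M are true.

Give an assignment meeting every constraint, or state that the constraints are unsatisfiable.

W=T; E=T; N=F; M=F; B=F

  (1) N=F, E=T — not both ✓
  (2) {N, M, E, B}: 1 true — at most one ✓
  (3) E=T ⇒ W: T ✓
  (4) {E, M, W, B}: 2 true — at least one ✓
  (5) {E, B}: 1 true — at most one ✓
  (6) W=T, M=F — not both ✓
  (7) {B, N}: 0/2 true — not all ✓
  (8) {N, B, M}: 0/3 true — not all ✓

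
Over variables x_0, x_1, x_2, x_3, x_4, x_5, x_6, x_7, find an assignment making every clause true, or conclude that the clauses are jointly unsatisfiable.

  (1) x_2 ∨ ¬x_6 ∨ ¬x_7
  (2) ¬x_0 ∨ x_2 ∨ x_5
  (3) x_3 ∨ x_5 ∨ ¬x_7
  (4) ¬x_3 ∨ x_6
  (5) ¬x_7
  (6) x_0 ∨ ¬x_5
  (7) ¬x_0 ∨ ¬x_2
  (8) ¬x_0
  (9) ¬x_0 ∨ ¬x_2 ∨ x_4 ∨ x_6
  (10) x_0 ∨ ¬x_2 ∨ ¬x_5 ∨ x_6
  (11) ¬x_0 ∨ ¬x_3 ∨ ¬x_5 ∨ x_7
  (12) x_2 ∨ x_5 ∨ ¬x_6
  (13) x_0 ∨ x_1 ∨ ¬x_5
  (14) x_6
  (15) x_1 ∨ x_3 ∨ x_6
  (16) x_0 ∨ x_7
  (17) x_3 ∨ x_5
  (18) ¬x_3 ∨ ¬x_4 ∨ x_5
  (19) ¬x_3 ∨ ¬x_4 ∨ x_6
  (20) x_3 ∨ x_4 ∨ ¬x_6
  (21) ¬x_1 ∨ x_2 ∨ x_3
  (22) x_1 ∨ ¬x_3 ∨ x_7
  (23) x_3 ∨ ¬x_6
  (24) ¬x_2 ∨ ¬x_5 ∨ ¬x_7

No satisfying assignment exists.

Case x_0 = True:
  Clause (¬x_0) is falsified — contradiction.
Case x_0 = False:
  (¬x_7) forces x_7 = False.
  Clause (x_0 ∨ x_7) is falsified — contradiction.
Both cases fail, so the formula is unsatisfiable.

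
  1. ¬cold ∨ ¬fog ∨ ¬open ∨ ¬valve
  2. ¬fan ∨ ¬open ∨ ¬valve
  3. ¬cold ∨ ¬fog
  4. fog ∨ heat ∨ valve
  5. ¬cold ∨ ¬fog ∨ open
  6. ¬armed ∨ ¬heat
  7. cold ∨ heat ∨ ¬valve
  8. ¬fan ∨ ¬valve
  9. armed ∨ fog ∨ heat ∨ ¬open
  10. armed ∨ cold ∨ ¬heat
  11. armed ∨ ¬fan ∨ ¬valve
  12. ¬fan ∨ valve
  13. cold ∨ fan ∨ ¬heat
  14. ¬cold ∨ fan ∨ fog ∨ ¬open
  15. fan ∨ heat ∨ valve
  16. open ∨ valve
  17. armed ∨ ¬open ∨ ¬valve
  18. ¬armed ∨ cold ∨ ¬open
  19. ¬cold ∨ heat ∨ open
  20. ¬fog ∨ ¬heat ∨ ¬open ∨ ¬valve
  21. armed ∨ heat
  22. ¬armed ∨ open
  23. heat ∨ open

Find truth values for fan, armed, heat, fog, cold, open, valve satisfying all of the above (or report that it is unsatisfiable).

fan: False, armed: False, heat: True, fog: False, cold: True, open: False, valve: True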